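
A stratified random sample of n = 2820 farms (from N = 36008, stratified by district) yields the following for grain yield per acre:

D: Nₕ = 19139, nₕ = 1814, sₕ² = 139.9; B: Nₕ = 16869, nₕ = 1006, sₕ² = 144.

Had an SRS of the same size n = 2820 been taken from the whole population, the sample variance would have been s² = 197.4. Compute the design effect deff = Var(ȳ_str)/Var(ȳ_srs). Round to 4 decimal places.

Var(ȳ_str) = Σ Wₕ²(1−fₕ)sₕ²/nₕ with Wₕ = Nₕ/36008:
  D: (19139/36008)²·(1−1814/19139)·139.9/1814 = 0.019723088
  B: (16869/36008)²·(1−1006/16869)·144/1006 = 0.029542087
  → Var(ȳ_str) = 0.049265175.
Var(ȳ_srs) = (1 − 2820/36008)·197.4/2820 = 0.064517885.
deff = 0.049265175 / 0.064517885 = 0.7636.

0.7636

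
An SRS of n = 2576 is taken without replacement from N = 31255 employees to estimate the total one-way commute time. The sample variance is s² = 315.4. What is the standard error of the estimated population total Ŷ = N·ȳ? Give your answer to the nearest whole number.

10476

Var(Ŷ) = N²·Var(ȳ) = N²·(1 − n/N)·s²/n.
f = 2576/31255 = 0.08241881; Var(ȳ) = 0.91758119·315.4/2576 = 0.1123467.
Var(Ŷ) = 31255² · 0.1123467 = 1.0974869 × 10^8.
SE(Ŷ) = √(1.0974869 × 10^8) = 10476.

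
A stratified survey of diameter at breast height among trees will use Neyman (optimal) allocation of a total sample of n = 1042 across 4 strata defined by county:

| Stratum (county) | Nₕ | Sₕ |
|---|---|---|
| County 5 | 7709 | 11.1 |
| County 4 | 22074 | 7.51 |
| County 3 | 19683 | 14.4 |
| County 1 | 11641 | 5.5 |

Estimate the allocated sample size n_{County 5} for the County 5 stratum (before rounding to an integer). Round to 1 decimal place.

Neyman allocation: nₕ = n·NₕSₕ / Σⱼ NⱼSⱼ.
Σ NⱼSⱼ = 7709·11.1 + 22074·7.51 + 19683·14.4 + 11641·5.5 = 598806.34.
n_{County 5} = 1042·7709·11.1 / 598806.34 = 148.9.

148.9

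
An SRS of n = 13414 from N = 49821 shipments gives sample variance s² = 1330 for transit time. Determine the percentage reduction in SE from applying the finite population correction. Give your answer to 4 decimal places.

14.5157

f = n/N = 13414/49821 = 0.26924389.
SE_no-fpc = √(s²/n) = 0.31488115; SE_fpc = √((1−f)s²/n) = 0.26917387.
Ratio = √(1−f) = 0.85484274. Reduction = 100·(1 − 0.85484274) = 14.5157%.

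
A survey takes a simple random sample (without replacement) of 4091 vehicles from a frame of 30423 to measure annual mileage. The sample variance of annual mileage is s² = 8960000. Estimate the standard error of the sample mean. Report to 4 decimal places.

Under SRS without replacement, Var(ȳ) = (1 − f)·s²/n with f = n/N = 4091/30423 = 0.13447063.
Var(ȳ) = (1 − 0.13447063)·8960000/4091 = 0.86552937·2190.1736 = 1895.6595.
SE(ȳ) = √(1895.6595) = 43.5392.

43.5392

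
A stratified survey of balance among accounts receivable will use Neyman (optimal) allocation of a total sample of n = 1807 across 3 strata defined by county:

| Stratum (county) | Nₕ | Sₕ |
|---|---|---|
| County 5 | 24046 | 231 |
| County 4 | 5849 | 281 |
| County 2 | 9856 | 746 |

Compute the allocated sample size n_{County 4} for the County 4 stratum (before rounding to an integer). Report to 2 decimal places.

Neyman allocation: nₕ = n·NₕSₕ / Σⱼ NⱼSⱼ.
Σ NⱼSⱼ = 24046·231 + 5849·281 + 9856·746 = 1.4550771 × 10^7.
n_{County 4} = 1807·5849·281 / (1.4550771 × 10^7) = 204.11.

204.11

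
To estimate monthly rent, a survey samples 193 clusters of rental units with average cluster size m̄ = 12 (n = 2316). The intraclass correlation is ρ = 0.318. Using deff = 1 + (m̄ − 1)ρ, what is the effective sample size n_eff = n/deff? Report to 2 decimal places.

deff = 1 + (12 − 1)·0.318 = 1 + 3.498 = 4.498.
n_eff = 2316 / 4.498 = 514.90.

514.90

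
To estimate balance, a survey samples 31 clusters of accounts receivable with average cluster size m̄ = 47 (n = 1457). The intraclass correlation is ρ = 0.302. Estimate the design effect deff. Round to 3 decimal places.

14.892

deff = 1 + (47 − 1)·0.302 = 1 + 13.892 = 14.892.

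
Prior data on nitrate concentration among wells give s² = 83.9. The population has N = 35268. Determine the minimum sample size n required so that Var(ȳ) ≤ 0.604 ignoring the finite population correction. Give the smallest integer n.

139

Without fpc, n₀ = s²/D = 83.9/0.604 = 138.9073.
Rounding up, n = 139.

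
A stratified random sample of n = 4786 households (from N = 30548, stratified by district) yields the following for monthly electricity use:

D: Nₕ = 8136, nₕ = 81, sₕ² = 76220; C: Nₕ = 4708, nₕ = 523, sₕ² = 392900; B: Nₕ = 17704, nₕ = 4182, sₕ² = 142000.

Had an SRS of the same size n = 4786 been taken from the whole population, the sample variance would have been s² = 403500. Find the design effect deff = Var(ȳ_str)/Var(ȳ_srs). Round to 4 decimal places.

1.2751

Var(ȳ_str) = Σ Wₕ²(1−fₕ)sₕ²/nₕ with Wₕ = Nₕ/30548:
  D: (8136/30548)²·(1−81/8136)·76220/81 = 66.083775
  C: (4708/30548)²·(1−523/4708)·392900/523 = 15.861589
  B: (17704/30548)²·(1−4182/17704)·142000/4182 = 8.7106604
  → Var(ȳ_str) = 90.656024.
Var(ȳ_srs) = (1 − 4786/30548)·403500/4786 = 71.099679.
deff = 90.656024 / 71.099679 = 1.2751.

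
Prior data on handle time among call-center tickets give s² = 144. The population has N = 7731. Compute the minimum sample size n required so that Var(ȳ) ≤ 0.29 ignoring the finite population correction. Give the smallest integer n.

497

Without fpc, n₀ = s²/D = 144/0.29 = 496.5517.
Rounding up, n = 497.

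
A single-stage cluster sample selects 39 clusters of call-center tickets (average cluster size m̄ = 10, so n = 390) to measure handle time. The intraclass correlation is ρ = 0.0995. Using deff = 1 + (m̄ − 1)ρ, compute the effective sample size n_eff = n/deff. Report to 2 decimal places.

205.75

deff = 1 + (10 − 1)·0.0995 = 1 + 0.8955 = 1.8955.
n_eff = 390 / 1.8955 = 205.75.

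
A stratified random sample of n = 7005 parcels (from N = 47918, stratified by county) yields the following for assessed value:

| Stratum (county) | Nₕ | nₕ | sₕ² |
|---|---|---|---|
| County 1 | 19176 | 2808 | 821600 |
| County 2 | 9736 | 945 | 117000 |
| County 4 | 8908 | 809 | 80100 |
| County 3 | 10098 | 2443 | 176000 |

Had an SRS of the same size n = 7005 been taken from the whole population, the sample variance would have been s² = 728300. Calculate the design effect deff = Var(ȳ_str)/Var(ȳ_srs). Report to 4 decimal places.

0.5649

Var(ȳ_str) = Σ Wₕ²(1−fₕ)sₕ²/nₕ with Wₕ = Nₕ/47918:
  County 1: (19176/47918)²·(1−2808/19176)·821600/2808 = 39.99628
  County 2: (9736/47918)²·(1−945/9736)·117000/945 = 4.6150407
  County 4: (8908/47918)²·(1−809/8908)·80100/809 = 3.1109873
  County 3: (10098/47918)²·(1−2443/10098)·176000/2443 = 2.4253387
  → Var(ȳ_str) = 50.147647.
Var(ȳ_srs) = (1 − 7005/47918)·728300/7005 = 88.769712.
deff = 50.147647 / 88.769712 = 0.5649.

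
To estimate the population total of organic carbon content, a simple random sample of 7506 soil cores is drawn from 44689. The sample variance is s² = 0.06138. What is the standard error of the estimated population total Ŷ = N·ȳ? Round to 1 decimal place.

116.6

Var(Ŷ) = N²·Var(ȳ) = N²·(1 − n/N)·s²/n.
f = 7506/44689 = 0.16796080; Var(ȳ) = 0.83203920·0.06138/7506 = 6.8039657 × 10^-6.
Var(Ŷ) = 44689² · (6.8039657 × 10^-6) = 13588.246.
SE(Ŷ) = √(13588.246) = 116.6.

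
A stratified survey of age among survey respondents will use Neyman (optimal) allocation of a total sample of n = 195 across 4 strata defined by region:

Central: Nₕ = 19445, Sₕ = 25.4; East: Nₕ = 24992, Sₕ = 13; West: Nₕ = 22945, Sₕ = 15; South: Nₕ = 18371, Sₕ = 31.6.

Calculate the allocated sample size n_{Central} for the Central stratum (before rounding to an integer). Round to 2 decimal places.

Neyman allocation: nₕ = n·NₕSₕ / Σⱼ NⱼSⱼ.
Σ NⱼSⱼ = 19445·25.4 + 24992·13 + 22945·15 + 18371·31.6 = 1.7434976 × 10^6.
n_{Central} = 195·19445·25.4 / (1.7434976 × 10^6) = 55.24.

55.24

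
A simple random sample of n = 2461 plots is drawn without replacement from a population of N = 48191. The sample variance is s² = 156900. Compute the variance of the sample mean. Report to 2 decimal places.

60.50

Under SRS without replacement, Var(ȳ) = (1 − f)·s²/n with f = n/N = 2461/48191 = 0.05106763.
Var(ȳ) = (1 − 0.05106763)·156900/2461 = 0.94893237·63.754571 = 60.498777.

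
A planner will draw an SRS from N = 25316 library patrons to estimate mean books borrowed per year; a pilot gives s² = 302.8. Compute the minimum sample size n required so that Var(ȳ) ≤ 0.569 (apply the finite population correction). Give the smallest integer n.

Without fpc, n₀ = s²/D = 302.8/0.569 = 532.1617.
With fpc, (1 − n/N)·s²/n ≤ D requires n ≥ n₀/(1 + n₀/N) = 532.1617/(1 + 532.1617/25316) = 521.2056.
Rounding up, n = 522.

522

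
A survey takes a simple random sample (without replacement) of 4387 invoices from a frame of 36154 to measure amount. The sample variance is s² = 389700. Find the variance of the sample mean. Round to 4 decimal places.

78.0517

Under SRS without replacement, Var(ȳ) = (1 − f)·s²/n with f = n/N = 4387/36154 = 0.12134204.
Var(ȳ) = (1 − 0.12134204)·389700/4387 = 0.87865796·88.830636 = 78.051746.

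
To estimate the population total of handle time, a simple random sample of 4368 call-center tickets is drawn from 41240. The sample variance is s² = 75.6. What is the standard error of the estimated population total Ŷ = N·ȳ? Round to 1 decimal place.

5130.1

Var(Ŷ) = N²·Var(ȳ) = N²·(1 − n/N)·s²/n.
f = 4368/41240 = 0.10591659; Var(ȳ) = 0.89408341·75.6/4368 = 0.015474521.
Var(Ŷ) = 41240² · 0.015474521 = 2.63181 × 10^7.
SE(Ŷ) = √(2.63181 × 10^7) = 5130.1.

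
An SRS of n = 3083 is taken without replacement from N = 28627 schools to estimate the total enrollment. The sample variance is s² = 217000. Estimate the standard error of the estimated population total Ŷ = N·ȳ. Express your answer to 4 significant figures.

Var(Ŷ) = N²·Var(ȳ) = N²·(1 − n/N)·s²/n.
f = 3083/28627 = 0.10769553; Var(ȳ) = 0.89230447·217000/3083 = 62.805731.
Var(Ŷ) = 28627² · 62.805731 = 5.1469619 × 10^10.
SE(Ŷ) = √(5.1469619 × 10^10) = 226900.

226900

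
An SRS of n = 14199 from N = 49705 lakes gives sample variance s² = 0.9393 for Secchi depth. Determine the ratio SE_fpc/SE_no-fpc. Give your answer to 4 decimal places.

f = n/N = 14199/49705 = 0.28566543.
SE_no-fpc = √(s²/n) = 0.0081334215; SE_fpc = √((1−f)s²/n) = 0.0068742309.
Ratio = √(1−f) = 0.84518316.

0.8452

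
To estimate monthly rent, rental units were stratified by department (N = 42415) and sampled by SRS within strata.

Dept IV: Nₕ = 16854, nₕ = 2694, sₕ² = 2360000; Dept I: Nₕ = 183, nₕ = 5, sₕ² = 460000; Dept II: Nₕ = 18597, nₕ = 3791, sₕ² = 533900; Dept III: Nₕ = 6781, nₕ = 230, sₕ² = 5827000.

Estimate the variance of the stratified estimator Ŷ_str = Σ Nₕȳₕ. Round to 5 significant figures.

1.3763 × 10^12

Var(Ŷ_str) = Σₕ Nₕ²(1 − fₕ)sₕ²/nₕ.
Dept IV: 16854²·(1 − 2694/16854)·2360000/2694 = 2.0906467 × 10^11.
Dept I: 183²·(1 − 5/183)·460000/5 = 2.996808 × 10^9.
Dept II: 18597²·(1 − 3791/18597)·533900/3791 = 3.8778122 × 10^10.
Dept III: 6781²·(1 − 230/6781)·5827000/230 = 1.1254301 × 10^12.
Sum = 1.3762697 × 10^12.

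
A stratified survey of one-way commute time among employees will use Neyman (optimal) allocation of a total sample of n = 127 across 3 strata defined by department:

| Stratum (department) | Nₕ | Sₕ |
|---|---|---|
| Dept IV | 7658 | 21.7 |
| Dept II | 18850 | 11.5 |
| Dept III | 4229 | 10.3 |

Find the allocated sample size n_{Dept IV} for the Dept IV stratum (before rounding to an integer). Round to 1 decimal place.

49.5

Neyman allocation: nₕ = n·NₕSₕ / Σⱼ NⱼSⱼ.
Σ NⱼSⱼ = 7658·21.7 + 18850·11.5 + 4229·10.3 = 426512.3.
n_{Dept IV} = 127·7658·21.7 / 426512.3 = 49.5.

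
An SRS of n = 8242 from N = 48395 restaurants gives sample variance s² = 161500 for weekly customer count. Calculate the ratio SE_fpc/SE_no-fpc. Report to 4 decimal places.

0.9109

f = n/N = 8242/48395 = 0.17030685.
SE_no-fpc = √(s²/n) = 4.4265967; SE_fpc = √((1−f)s²/n) = 4.032076.
Ratio = √(1−f) = 0.91087494.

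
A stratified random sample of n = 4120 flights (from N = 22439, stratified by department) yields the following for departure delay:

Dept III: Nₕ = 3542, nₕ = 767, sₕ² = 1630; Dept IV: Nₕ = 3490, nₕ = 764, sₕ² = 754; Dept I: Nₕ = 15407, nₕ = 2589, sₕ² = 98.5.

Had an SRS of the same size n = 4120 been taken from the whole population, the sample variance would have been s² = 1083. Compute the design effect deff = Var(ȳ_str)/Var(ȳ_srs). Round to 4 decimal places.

0.3497

Var(ȳ_str) = Σ Wₕ²(1−fₕ)sₕ²/nₕ with Wₕ = Nₕ/22439:
  Dept III: (3542/22439)²·(1−767/3542)·1630/767 = 0.041485544
  Dept IV: (3490/22439)²·(1−764/3490)·754/764 = 0.018647571
  Dept I: (15407/22439)²·(1−2589/15407)·98.5/2589 = 0.014922292
  → Var(ȳ_str) = 0.075055407.
Var(ȳ_srs) = (1 − 4120/22439)·1083/4120 = 0.21459989.
deff = 0.075055407 / 0.21459989 = 0.3497.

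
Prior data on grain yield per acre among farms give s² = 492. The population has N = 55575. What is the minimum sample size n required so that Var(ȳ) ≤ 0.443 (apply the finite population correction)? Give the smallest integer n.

Without fpc, n₀ = s²/D = 492/0.443 = 1110.6095.
With fpc, (1 − n/N)·s²/n ≤ D requires n ≥ n₀/(1 + n₀/N) = 1110.6095/(1 + 1110.6095/55575) = 1088.8499.
Rounding up, n = 1089.

1089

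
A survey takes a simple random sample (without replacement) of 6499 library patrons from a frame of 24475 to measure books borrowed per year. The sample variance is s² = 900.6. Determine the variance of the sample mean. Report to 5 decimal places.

Under SRS without replacement, Var(ȳ) = (1 − f)·s²/n with f = n/N = 6499/24475 = 0.26553626.
Var(ȳ) = (1 − 0.26553626)·900.6/6499 = 0.73446374·0.13857517 = 0.10177843.

0.10178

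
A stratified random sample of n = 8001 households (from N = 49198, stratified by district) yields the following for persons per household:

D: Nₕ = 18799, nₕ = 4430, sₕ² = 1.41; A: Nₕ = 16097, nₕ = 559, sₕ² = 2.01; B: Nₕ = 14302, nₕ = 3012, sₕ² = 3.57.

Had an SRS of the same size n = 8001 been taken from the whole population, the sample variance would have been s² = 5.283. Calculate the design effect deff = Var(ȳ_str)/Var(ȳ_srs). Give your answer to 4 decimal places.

0.8793

Var(ȳ_str) = Σ Wₕ²(1−fₕ)sₕ²/nₕ with Wₕ = Nₕ/49198:
  D: (18799/49198)²·(1−4430/18799)·1.41/4430 = 3.5520722 × 10^-5
  A: (16097/49198)²·(1−559/16097)·2.01/559 = 3.7156039 × 10^-4
  B: (14302/49198)²·(1−3012/14302)·3.57/3012 = 7.9069514 × 10^-5
  → Var(ȳ_str) = 4.8615063 × 10^-4.
Var(ȳ_srs) = (1 − 8001/49198)·5.283/8001 = 5.5291005 × 10^-4.
deff = (4.8615063 × 10^-4) / (5.5291005 × 10^-4) = 0.8793.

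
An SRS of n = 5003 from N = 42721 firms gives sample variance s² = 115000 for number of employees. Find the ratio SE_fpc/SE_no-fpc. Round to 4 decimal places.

f = n/N = 5003/42721 = 0.11710868.
SE_no-fpc = √(s²/n) = 4.7943934; SE_fpc = √((1−f)s²/n) = 4.5049222.
Ratio = √(1−f) = 0.93962297.

0.9396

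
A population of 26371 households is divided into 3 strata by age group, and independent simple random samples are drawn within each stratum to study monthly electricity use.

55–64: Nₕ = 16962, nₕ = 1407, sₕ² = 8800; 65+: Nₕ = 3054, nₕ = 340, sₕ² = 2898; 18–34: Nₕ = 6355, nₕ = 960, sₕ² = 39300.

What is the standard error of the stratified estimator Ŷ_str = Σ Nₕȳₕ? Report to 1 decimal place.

55896.3

Var(Ŷ_str) = Σₕ Nₕ²(1 − fₕ)sₕ²/nₕ.
55–64: 16962²·(1 − 1407/16962)·8800/1407 = 1.6501965 × 10^9.
65+: 3054²·(1 − 340/3054)·2898/340 = 7.0647751 × 10^7.
18–34: 6355²·(1 − 960/6355)·39300/960 = 1.4035514 × 10^9.
Sum = 3.1243957 × 10^9.
SE = √(3.1243957 × 10^9) = 55896.3.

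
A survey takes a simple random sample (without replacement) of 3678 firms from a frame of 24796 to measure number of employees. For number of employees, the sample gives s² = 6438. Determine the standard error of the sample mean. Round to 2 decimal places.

Under SRS without replacement, Var(ȳ) = (1 − f)·s²/n with f = n/N = 3678/24796 = 0.14833038.
Var(ȳ) = (1 − 0.14833038)·6438/3678 = 0.85166962·1.7504078 = 1.4907692.
SE(ȳ) = √(1.4907692) = 1.22.

1.22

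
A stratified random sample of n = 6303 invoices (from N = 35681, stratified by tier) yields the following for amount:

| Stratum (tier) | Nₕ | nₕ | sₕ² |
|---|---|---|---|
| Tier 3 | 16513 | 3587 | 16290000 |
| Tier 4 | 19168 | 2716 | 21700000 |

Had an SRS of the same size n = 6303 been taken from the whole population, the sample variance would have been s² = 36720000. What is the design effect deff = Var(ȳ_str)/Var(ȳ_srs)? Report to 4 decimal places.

0.5713

Var(ȳ_str) = Σ Wₕ²(1−fₕ)sₕ²/nₕ with Wₕ = Nₕ/35681:
  Tier 3: (16513/35681)²·(1−3587/16513)·16290000/3587 = 761.38761
  Tier 4: (19168/35681)²·(1−2716/19168)·21700000/2716 = 1979.0257
  → Var(ȳ_str) = 2740.4133.
Var(ȳ_srs) = (1 − 6303/35681)·36720000/6303 = 4796.6781.
deff = 2740.4133 / 4796.6781 = 0.5713.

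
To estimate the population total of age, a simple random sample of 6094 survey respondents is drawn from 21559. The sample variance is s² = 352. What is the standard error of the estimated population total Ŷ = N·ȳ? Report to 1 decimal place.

4388.4

Var(Ŷ) = N²·Var(ȳ) = N²·(1 − n/N)·s²/n.
f = 6094/21559 = 0.28266617; Var(ȳ) = 0.71733383·352/6094 = 0.041434445.
Var(Ŷ) = 21559² · 0.041434445 = 1.9258336 × 10^7.
SE(Ŷ) = √(1.9258336 × 10^7) = 4388.4.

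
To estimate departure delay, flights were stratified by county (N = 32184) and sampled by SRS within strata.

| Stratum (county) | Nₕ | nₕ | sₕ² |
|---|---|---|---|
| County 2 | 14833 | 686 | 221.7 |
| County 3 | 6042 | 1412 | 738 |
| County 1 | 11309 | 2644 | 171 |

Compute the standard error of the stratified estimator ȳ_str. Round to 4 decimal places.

Var(ȳ_str) = Σₕ Wₕ²(1 − fₕ)sₕ²/nₕ with Wₕ = Nₕ/N, N = 32184.
County 2: Wₕ = 0.46088118; term = 0.46088118²·(1 − 0.04624823)·221.7/686 = 0.065471892.
County 3: Wₕ = 0.18773304; term = 0.18773304²·(1 − 0.23369745)·738/1412 = 0.01411573.
County 1: Wₕ = 0.35138578; term = 0.35138578²·(1 − 0.23379609)·171/2644 = 0.0061185342.
Sum = 0.085706156.
SE = √(0.085706156) = 0.2928.

0.2928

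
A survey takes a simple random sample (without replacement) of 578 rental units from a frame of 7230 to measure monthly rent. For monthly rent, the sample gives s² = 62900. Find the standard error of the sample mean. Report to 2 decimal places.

10.01

Under SRS without replacement, Var(ȳ) = (1 − f)·s²/n with f = n/N = 578/7230 = 0.07994467.
Var(ȳ) = (1 − 0.07994467)·62900/578 = 0.92005533·108.82353 = 100.12367.
SE(ȳ) = √(100.12367) = 10.01.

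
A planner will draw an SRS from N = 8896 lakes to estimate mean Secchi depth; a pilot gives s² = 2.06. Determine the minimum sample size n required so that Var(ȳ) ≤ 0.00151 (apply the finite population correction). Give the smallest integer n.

Without fpc, n₀ = s²/D = 2.06/0.00151 = 1364.2384.
With fpc, (1 − n/N)·s²/n ≤ D requires n ≥ n₀/(1 + n₀/N) = 1364.2384/(1 + 1364.2384/8896) = 1182.8443.
Rounding up, n = 1183.

1183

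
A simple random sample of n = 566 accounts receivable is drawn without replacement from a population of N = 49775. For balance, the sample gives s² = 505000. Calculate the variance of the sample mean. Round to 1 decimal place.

Under SRS without replacement, Var(ȳ) = (1 − f)·s²/n with f = n/N = 566/49775 = 0.01137117.
Var(ȳ) = (1 − 0.01137117)·505000/566 = 0.98862883·892.22615 = 882.08049.

882.1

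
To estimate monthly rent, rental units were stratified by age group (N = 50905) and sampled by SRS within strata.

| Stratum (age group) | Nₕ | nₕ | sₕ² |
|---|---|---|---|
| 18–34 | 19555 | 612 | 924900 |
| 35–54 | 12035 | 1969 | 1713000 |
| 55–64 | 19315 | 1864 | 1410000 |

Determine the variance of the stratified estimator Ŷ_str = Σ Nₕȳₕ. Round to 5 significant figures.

Var(Ŷ_str) = Σₕ Nₕ²(1 − fₕ)sₕ²/nₕ.
18–34: 19555²·(1 − 612/19555)·924900/612 = 5.5982197 × 10^11.
35–54: 12035²·(1 − 1969/12035)·1713000/1969 = 1.053937 × 10^11.
55–64: 19315²·(1 − 1864/19315)·1410000/1864 = 2.549695 × 10^11.
Sum = 9.2018517 × 10^11.

9.2019 × 10^11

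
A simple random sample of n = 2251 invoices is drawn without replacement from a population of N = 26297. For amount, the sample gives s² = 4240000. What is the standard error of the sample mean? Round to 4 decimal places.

Under SRS without replacement, Var(ȳ) = (1 − f)·s²/n with f = n/N = 2251/26297 = 0.08559912.
Var(ȳ) = (1 − 0.08559912)·4240000/2251 = 0.91440088·1883.6073 = 1722.3722.
SE(ȳ) = √(1722.3722) = 41.5015.

41.5015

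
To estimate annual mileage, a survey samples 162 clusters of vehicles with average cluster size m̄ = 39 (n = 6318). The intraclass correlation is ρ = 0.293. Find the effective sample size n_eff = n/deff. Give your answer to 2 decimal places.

deff = 1 + (39 − 1)·0.293 = 1 + 11.134 = 12.134.
n_eff = 6318 / 12.134 = 520.69.

520.69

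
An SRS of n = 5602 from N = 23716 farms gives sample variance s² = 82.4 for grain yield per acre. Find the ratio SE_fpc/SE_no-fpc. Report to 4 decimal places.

0.8739

f = n/N = 5602/23716 = 0.23621184.
SE_no-fpc = √(s²/n) = 0.1212808; SE_fpc = √((1−f)s²/n) = 0.10599332.
Ratio = √(1−f) = 0.87394975.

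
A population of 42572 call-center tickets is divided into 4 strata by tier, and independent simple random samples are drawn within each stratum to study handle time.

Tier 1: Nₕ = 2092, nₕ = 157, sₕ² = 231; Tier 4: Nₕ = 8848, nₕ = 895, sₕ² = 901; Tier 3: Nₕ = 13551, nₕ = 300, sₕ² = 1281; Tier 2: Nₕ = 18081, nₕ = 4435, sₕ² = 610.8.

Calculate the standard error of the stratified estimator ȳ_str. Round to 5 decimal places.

0.69583

Var(ȳ_str) = Σₕ Wₕ²(1 − fₕ)sₕ²/nₕ with Wₕ = Nₕ/N, N = 42572.
Tier 1: Wₕ = 0.04914028; term = 0.04914028²·(1 − 0.07504780)·231/157 = 0.0032862975.
Tier 4: Wₕ = 0.20783614; term = 0.20783614²·(1 − 0.10115280)·901/895 = 0.039086767.
Tier 3: Wₕ = 0.31830781; term = 0.31830781²·(1 − 0.02213859)·1281/300 = 0.42305786.
Tier 2: Wₕ = 0.42471578; term = 0.42471578²·(1 − 0.24528511)·610.8/4435 = 0.018749302.
Sum = 0.48418023.
SE = √(0.48418023) = 0.69583.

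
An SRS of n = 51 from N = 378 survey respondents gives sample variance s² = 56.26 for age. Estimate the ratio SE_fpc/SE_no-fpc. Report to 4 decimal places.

f = n/N = 51/378 = 0.13492063.
SE_no-fpc = √(s²/n) = 1.0503034; SE_fpc = √((1−f)s²/n) = 0.97688345.
Ratio = √(1−f) = 0.93009643.

0.9301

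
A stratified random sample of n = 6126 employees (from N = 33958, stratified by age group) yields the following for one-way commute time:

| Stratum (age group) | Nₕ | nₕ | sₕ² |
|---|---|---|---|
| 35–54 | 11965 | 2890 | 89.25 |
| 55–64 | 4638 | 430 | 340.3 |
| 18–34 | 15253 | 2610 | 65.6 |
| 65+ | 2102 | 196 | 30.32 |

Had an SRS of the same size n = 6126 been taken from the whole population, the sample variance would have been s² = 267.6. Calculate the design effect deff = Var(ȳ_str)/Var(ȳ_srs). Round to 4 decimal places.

Var(ȳ_str) = Σ Wₕ²(1−fₕ)sₕ²/nₕ with Wₕ = Nₕ/33958:
  35–54: (11965/33958)²·(1−2890/11965)·89.25/2890 = 0.0029079405
  55–64: (4638/33958)²·(1−430/4638)·340.3/430 = 0.013394169
  18–34: (15253/33958)²·(1−2610/15253)·65.6/2610 = 0.0042032433
  65+: (2102/33958)²·(1−196/2102)·30.32/196 = 5.3745799 × 10^-4
  → Var(ȳ_str) = 0.021042811.
Var(ȳ_srs) = (1 − 6126/33958)·267.6/6126 = 0.035802341.
deff = 0.021042811 / 0.035802341 = 0.5877.

0.5877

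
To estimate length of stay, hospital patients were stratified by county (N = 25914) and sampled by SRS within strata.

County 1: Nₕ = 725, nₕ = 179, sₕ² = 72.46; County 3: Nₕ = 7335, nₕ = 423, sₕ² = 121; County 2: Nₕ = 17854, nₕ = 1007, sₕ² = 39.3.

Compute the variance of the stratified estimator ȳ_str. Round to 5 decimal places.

0.03932

Var(ȳ_str) = Σₕ Wₕ²(1 − fₕ)sₕ²/nₕ with Wₕ = Nₕ/N, N = 25914.
County 1: Wₕ = 0.02797716; term = 0.02797716²·(1 − 0.24689655)·72.46/179 = 2.3862011 × 10^-4.
County 3: Wₕ = 0.28305163; term = 0.28305163²·(1 − 0.05766871)·121/423 = 0.021596329.
County 2: Wₕ = 0.68897121; term = 0.68897121²·(1 − 0.05640193)·39.3/1007 = 0.017480437.
Sum = 0.039315386.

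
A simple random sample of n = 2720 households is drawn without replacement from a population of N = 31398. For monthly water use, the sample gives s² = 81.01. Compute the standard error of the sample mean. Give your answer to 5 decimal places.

0.16493

Under SRS without replacement, Var(ȳ) = (1 − f)·s²/n with f = n/N = 2720/31398 = 0.08662972.
Var(ȳ) = (1 − 0.08662972)·81.01/2720 = 0.91337028·0.029783088 = 0.027202988.
SE(ȳ) = √(0.027202988) = 0.16493.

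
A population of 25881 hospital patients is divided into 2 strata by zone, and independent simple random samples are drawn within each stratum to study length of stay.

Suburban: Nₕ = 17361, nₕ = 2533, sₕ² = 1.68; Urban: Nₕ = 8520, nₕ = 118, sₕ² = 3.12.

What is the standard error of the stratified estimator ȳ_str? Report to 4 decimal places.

0.0555

Var(ȳ_str) = Σₕ Wₕ²(1 − fₕ)sₕ²/nₕ with Wₕ = Nₕ/N, N = 25881.
Suburban: Wₕ = 0.67080097; term = 0.67080097²·(1 − 0.14590173)·1.68/2533 = 2.5489969 × 10^-4.
Urban: Wₕ = 0.32919903; term = 0.32919903²·(1 − 0.01384977)·3.12/118 = 0.0028257436.
Sum = 0.0030806433.
SE = √(0.0030806433) = 0.0555.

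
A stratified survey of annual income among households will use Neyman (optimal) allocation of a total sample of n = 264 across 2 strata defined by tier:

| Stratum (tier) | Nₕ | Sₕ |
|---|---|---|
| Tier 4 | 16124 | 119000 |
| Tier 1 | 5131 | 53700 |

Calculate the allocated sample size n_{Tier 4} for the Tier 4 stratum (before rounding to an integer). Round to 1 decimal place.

Neyman allocation: nₕ = n·NₕSₕ / Σⱼ NⱼSⱼ.
Σ NⱼSⱼ = 16124·119000 + 5131·53700 = 2.1942907 × 10^9.
n_{Tier 4} = 264·16124·119000 / (2.1942907 × 10^9) = 230.8.

230.8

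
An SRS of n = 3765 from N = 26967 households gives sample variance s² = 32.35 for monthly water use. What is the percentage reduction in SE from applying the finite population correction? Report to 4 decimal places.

7.2431

f = n/N = 3765/26967 = 0.13961509.
SE_no-fpc = √(s²/n) = 0.092694646; SE_fpc = √((1−f)s²/n) = 0.085980714.
Ratio = √(1−f) = 0.92756936. Reduction = 100·(1 − 0.92756936) = 7.2431%.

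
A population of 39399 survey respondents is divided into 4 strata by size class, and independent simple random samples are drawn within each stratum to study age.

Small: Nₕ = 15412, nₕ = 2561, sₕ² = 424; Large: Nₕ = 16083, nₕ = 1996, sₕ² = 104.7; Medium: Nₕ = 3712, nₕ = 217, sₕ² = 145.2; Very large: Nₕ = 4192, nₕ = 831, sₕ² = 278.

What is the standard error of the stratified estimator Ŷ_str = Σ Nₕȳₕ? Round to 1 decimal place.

7620.3

Var(Ŷ_str) = Σₕ Nₕ²(1 − fₕ)sₕ²/nₕ.
Small: 15412²·(1 − 2561/15412)·424/2561 = 3.2790814 × 10^7.
Large: 16083²·(1 − 1996/16083)·104.7/1996 = 1.1884248 × 10^7.
Medium: 3712²·(1 − 217/3712)·145.2/217 = 8.6808456 × 10^6.
Very large: 4192²·(1 − 831/4192)·278/831 = 4.713392 × 10^6.
Sum = 5.80693 × 10^7.
SE = √(5.80693 × 10^7) = 7620.3.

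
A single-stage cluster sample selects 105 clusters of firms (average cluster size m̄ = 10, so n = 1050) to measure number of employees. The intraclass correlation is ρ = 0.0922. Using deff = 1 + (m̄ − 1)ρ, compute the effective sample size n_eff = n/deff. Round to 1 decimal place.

573.8

deff = 1 + (10 − 1)·0.0922 = 1 + 0.8298 = 1.8298.
n_eff = 1050 / 1.8298 = 573.8.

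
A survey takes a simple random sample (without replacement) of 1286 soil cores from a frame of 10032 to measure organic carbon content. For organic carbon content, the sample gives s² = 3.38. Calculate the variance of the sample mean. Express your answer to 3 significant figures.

0.00229

Under SRS without replacement, Var(ȳ) = (1 − f)·s²/n with f = n/N = 1286/10032 = 0.12818979.
Var(ȳ) = (1 − 0.12818979)·3.38/1286 = 0.87181021·0.0026283048 = 0.002291383.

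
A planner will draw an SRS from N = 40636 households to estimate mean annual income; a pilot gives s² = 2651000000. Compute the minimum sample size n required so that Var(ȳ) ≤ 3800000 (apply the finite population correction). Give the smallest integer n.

Without fpc, n₀ = s²/D = 2651000000/3800000 = 697.6316.
With fpc, (1 − n/N)·s²/n ≤ D requires n ≥ n₀/(1 + n₀/N) = 697.6316/(1 + 697.6316/40636) = 685.8569.
Rounding up, n = 686.

686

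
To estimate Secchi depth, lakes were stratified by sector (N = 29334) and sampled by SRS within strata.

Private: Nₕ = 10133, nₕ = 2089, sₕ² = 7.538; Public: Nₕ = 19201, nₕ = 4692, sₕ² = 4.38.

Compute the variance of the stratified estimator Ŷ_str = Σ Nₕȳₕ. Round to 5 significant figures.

554180

Var(Ŷ_str) = Σₕ Nₕ²(1 − fₕ)sₕ²/nₕ.
Private: 10133²·(1 − 2089/10133)·7.538/2089 = 294122.19.
Public: 19201²·(1 − 4692/19201)·4.38/4692 = 260062.32.
Sum = 554184.51.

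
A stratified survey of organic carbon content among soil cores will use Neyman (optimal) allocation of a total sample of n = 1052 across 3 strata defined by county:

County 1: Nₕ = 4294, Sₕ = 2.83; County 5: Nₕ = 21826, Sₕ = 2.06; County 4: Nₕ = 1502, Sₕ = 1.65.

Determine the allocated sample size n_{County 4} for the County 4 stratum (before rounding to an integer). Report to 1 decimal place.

Neyman allocation: nₕ = n·NₕSₕ / Σⱼ NⱼSⱼ.
Σ NⱼSⱼ = 4294·2.83 + 21826·2.06 + 1502·1.65 = 59591.88.
n_{County 4} = 1052·1502·1.65 / 59591.88 = 43.8.

43.8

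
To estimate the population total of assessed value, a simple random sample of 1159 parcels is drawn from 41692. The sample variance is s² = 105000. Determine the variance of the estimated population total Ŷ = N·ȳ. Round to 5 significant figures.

Var(Ŷ) = N²·Var(ȳ) = N²·(1 − n/N)·s²/n.
f = 1159/41692 = 0.02779910; Var(ȳ) = 0.97220090·105000/1159 = 88.076872.
Var(Ŷ) = 41692² · 88.076872 = 1.5309723 × 10^11.

1.5310 × 10^11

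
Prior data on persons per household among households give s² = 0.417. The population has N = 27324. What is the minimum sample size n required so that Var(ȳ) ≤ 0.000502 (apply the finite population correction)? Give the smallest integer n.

807

Without fpc, n₀ = s²/D = 0.417/0.000502 = 830.6773.
With fpc, (1 − n/N)·s²/n ≤ D requires n ≥ n₀/(1 + n₀/N) = 830.6773/(1 + 830.6773/27324) = 806.1689.
Rounding up, n = 807.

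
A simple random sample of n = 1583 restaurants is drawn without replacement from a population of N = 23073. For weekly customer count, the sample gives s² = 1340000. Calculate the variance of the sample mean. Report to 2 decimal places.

Under SRS without replacement, Var(ȳ) = (1 − f)·s²/n with f = n/N = 1583/23073 = 0.06860833.
Var(ȳ) = (1 − 0.06860833)·1340000/1583 = 0.93139167·846.494 = 788.41746.

788.42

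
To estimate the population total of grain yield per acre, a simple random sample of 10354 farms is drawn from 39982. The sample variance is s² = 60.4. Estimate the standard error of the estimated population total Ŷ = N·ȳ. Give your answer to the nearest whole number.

Var(Ŷ) = N²·Var(ȳ) = N²·(1 − n/N)·s²/n.
f = 10354/39982 = 0.25896653; Var(ȳ) = 0.74103347·60.4/10354 = 0.0043228145.
Var(Ŷ) = 39982² · 0.0043228145 = 6.9102797 × 10^6.
SE(Ŷ) = √(6.9102797 × 10^6) = 2629.

2629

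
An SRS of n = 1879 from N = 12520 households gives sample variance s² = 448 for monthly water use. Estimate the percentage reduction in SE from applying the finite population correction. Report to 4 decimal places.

7.8089

f = n/N = 1879/12520 = 0.15007987.
SE_no-fpc = √(s²/n) = 0.48828751; SE_fpc = √((1−f)s²/n) = 0.45015769.
Ratio = √(1−f) = 0.92191113. Reduction = 100·(1 − 0.92191113) = 7.8089%.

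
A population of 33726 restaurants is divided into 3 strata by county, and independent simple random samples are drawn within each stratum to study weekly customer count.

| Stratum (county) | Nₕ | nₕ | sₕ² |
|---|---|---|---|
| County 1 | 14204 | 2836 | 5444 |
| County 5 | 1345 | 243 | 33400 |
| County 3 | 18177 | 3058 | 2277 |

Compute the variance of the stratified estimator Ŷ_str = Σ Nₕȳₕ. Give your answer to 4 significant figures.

7.183 × 10^8

Var(Ŷ_str) = Σₕ Nₕ²(1 − fₕ)sₕ²/nₕ.
County 1: 14204²·(1 − 2836/14204)·5444/2836 = 3.0996069 × 10^8.
County 5: 1345²·(1 − 243/1345)·33400/243 = 2.0372488 × 10^8.
County 3: 18177²·(1 − 3058/18177)·2277/3058 = 2.0463072 × 10^8.
Sum = 7.1831629 × 10^8.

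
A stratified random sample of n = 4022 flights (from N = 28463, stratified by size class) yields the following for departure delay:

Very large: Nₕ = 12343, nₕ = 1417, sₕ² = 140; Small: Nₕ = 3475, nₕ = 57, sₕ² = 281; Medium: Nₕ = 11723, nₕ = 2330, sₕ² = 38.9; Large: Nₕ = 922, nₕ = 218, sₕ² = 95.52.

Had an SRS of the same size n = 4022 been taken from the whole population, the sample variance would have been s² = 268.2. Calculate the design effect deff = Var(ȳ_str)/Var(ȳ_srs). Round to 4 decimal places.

Var(ȳ_str) = Σ Wₕ²(1−fₕ)sₕ²/nₕ with Wₕ = Nₕ/28463:
  Very large: (12343/28463)²·(1−1417/12343)·140/1417 = 0.0164467
  Small: (3475/28463)²·(1−57/3475)·281/57 = 0.072276479
  Medium: (11723/28463)²·(1−2330/11723)·38.9/2330 = 0.0022692138
  Large: (922/28463)²·(1−218/922)·95.52/218 = 3.5105895 × 10^-4
  → Var(ȳ_str) = 0.091343452.
Var(ȳ_srs) = (1 − 4022/28463)·268.2/4022 = 0.057260483.
deff = 0.091343452 / 0.057260483 = 1.5952.

1.5952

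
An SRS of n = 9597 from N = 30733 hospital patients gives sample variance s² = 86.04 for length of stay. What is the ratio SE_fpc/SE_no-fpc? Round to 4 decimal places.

f = n/N = 9597/30733 = 0.31227020.
SE_no-fpc = √(s²/n) = 0.094685277; SE_fpc = √((1−f)s²/n) = 0.078522004.
Ratio = √(1−f) = 0.82929476.

0.8293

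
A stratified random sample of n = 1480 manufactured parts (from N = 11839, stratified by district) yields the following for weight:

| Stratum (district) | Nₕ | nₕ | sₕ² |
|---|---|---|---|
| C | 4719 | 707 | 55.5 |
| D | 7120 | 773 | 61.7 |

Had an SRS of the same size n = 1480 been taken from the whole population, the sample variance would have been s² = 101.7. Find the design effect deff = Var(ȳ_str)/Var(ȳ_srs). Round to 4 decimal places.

0.6044

Var(ȳ_str) = Σ Wₕ²(1−fₕ)sₕ²/nₕ with Wₕ = Nₕ/11839:
  C: (4719/11839)²·(1−707/4719)·55.5/707 = 0.010603627
  D: (7120/11839)²·(1−773/7120)·61.7/773 = 0.025734997
  → Var(ȳ_str) = 0.036338624.
Var(ȳ_srs) = (1 − 1480/11839)·101.7/1480 = 0.060125964.
deff = 0.036338624 / 0.060125964 = 0.6044.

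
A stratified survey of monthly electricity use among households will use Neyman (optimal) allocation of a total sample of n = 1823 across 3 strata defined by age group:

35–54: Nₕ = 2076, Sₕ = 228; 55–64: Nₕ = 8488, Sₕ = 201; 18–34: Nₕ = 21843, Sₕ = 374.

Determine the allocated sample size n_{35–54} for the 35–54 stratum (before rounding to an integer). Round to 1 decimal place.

83.4

Neyman allocation: nₕ = n·NₕSₕ / Σⱼ NⱼSⱼ.
Σ NⱼSⱼ = 2076·228 + 8488·201 + 21843·374 = 1.0348698 × 10^7.
n_{35–54} = 1823·2076·228 / (1.0348698 × 10^7) = 83.4.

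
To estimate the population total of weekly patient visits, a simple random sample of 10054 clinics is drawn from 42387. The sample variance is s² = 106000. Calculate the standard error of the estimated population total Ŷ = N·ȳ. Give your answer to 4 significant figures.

120200

Var(Ŷ) = N²·Var(ȳ) = N²·(1 − n/N)·s²/n.
f = 10054/42387 = 0.23719537; Var(ȳ) = 0.76280463·106000/10054 = 8.0423007.
Var(Ŷ) = 42387² · 8.0423007 = 1.4449262 × 10^10.
SE(Ŷ) = √(1.4449262 × 10^10) = 120200.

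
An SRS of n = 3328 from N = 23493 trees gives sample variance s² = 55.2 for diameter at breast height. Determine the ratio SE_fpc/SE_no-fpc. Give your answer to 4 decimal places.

0.9265

f = n/N = 3328/23493 = 0.14165922.
SE_no-fpc = √(s²/n) = 0.12878874; SE_fpc = √((1−f)s²/n) = 0.11931849.
Ratio = √(1−f) = 0.92646683.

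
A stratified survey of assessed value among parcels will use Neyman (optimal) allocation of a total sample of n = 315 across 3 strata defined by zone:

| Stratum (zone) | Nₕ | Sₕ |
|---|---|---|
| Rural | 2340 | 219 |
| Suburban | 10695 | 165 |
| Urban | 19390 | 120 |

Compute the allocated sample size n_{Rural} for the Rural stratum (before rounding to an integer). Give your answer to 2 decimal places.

Neyman allocation: nₕ = n·NₕSₕ / Σⱼ NⱼSⱼ.
Σ NⱼSⱼ = 2340·219 + 10695·165 + 19390·120 = 4.603935 × 10^6.
n_{Rural} = 315·2340·219 / (4.603935 × 10^6) = 35.06.

35.06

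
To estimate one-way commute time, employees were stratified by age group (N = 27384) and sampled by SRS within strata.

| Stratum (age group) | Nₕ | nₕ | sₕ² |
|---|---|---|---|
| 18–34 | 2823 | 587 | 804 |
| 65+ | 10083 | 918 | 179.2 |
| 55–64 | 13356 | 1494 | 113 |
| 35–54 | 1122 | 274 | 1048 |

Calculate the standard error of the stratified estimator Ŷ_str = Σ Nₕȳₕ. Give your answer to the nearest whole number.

6504

Var(Ŷ_str) = Σₕ Nₕ²(1 − fₕ)sₕ²/nₕ.
18–34: 2823²·(1 − 587/2823)·804/587 = 8.6457092 × 10^6.
65+: 10083²·(1 − 918/10083)·179.2/918 = 1.8039212 × 10^7.
55–64: 13356²·(1 − 1494/13356)·113/1494 = 1.1982907 × 10^7.
35–54: 1122²·(1 − 274/1122)·1048/274 = 3.6391456 × 10^6.
Sum = 4.2306974 × 10^7.
SE = √(4.2306974 × 10^7) = 6504.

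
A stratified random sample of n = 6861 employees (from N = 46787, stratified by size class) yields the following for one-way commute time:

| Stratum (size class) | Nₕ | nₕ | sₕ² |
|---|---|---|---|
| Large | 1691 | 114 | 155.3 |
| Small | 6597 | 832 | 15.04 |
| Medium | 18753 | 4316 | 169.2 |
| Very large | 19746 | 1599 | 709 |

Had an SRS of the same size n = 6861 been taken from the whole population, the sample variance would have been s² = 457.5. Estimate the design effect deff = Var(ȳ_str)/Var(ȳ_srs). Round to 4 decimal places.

1.3954

Var(ȳ_str) = Σ Wₕ²(1−fₕ)sₕ²/nₕ with Wₕ = Nₕ/46787:
  Large: (1691/46787)²·(1−114/1691)·155.3/114 = 0.0016595545
  Small: (6597/46787)²·(1−832/6597)·15.04/832 = 3.1406527 × 10^-4
  Medium: (18753/46787)²·(1−4316/18753)·169.2/4316 = 0.0048485986
  Very large: (19746/46787)²·(1−1599/19746)·709/1599 = 0.072582404
  → Var(ȳ_str) = 0.079404622.
Var(ȳ_srs) = (1 − 6861/46787)·457.5/6861 = 0.056902885.
deff = 0.079404622 / 0.056902885 = 1.3954.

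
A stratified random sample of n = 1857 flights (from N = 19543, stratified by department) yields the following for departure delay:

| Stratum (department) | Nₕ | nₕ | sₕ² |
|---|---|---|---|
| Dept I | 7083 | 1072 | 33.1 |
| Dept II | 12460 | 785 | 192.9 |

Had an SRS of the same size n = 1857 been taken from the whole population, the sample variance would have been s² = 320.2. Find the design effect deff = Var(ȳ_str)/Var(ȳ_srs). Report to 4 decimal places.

Var(ȳ_str) = Σ Wₕ²(1−fₕ)sₕ²/nₕ with Wₕ = Nₕ/19543:
  Dept I: (7083/19543)²·(1−1072/7083)·33.1/1072 = 0.0034420305
  Dept II: (12460/19543)²·(1−785/12460)·192.9/785 = 0.093595515
  → Var(ȳ_str) = 0.097037546.
Var(ȳ_srs) = (1 − 1857/19543)·320.2/1857 = 0.15604427.
deff = 0.097037546 / 0.15604427 = 0.6219.

0.6219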